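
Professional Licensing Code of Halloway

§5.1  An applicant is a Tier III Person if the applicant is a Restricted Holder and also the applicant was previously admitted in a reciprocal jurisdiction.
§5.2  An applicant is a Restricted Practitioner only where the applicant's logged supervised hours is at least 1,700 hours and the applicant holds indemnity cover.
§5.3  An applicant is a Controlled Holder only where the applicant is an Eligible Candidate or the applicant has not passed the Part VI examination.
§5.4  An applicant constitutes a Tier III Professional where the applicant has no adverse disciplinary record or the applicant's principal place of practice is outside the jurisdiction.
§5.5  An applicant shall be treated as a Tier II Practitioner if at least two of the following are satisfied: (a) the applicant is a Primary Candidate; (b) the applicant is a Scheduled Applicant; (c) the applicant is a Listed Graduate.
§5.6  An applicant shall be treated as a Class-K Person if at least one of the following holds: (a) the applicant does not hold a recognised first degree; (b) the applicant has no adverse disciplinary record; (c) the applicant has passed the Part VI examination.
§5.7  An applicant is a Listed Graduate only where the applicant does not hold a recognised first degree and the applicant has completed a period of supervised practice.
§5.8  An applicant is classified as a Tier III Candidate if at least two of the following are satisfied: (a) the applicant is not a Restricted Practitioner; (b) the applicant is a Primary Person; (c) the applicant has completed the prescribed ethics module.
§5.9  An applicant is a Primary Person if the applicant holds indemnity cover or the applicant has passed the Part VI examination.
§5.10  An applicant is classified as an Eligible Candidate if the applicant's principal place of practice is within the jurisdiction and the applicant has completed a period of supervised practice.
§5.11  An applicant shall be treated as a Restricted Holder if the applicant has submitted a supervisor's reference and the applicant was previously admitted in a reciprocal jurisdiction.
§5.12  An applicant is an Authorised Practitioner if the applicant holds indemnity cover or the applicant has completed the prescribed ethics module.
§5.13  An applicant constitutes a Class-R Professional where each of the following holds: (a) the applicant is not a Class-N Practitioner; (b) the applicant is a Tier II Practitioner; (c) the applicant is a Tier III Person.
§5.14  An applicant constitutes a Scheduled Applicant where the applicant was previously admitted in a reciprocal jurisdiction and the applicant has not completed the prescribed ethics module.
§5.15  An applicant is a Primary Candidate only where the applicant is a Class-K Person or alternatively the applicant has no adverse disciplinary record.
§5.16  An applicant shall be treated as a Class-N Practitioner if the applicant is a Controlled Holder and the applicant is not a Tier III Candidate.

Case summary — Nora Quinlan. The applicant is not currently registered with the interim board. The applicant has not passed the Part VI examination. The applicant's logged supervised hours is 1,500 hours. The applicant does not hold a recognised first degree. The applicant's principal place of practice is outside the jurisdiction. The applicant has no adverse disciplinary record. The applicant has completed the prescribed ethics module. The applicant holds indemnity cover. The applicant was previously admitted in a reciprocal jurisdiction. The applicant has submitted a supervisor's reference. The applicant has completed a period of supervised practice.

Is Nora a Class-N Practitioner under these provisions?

§5.10 — Eligible Candidate: [the applicant's principal place of practice is within the jurisdiction? no] AND [the applicant has completed a period of supervised practice? yes] → not satisfied.
§5.3 — Controlled Holder: [Eligible Candidate (§5.10)? no] OR [the applicant has not passed the Part VI examination? yes] → satisfied.
§5.2 — Restricted Practitioner: [applicant's logged supervised hours: 1,500 hours ≥ 1,700 hours? no] AND [the applicant holds indemnity cover? yes] → not satisfied.
§5.9 — Primary Person: [the applicant holds indemnity cover? yes] OR [the applicant has passed the Part VI examination? no] → satisfied.
§5.8 — Tier III Candidate: not a Restricted Practitioner (§5.2)? yes; Primary Person (§5.9)? yes; the applicant has completed the prescribed ethics module? yes — 3 of 3 hold (need ≥2) → satisfied.
§5.16 — Class-N Practitioner: [Controlled Holder (§5.3)? yes] AND [not a Tier III Candidate (§5.8)? no] → not satisfied.

No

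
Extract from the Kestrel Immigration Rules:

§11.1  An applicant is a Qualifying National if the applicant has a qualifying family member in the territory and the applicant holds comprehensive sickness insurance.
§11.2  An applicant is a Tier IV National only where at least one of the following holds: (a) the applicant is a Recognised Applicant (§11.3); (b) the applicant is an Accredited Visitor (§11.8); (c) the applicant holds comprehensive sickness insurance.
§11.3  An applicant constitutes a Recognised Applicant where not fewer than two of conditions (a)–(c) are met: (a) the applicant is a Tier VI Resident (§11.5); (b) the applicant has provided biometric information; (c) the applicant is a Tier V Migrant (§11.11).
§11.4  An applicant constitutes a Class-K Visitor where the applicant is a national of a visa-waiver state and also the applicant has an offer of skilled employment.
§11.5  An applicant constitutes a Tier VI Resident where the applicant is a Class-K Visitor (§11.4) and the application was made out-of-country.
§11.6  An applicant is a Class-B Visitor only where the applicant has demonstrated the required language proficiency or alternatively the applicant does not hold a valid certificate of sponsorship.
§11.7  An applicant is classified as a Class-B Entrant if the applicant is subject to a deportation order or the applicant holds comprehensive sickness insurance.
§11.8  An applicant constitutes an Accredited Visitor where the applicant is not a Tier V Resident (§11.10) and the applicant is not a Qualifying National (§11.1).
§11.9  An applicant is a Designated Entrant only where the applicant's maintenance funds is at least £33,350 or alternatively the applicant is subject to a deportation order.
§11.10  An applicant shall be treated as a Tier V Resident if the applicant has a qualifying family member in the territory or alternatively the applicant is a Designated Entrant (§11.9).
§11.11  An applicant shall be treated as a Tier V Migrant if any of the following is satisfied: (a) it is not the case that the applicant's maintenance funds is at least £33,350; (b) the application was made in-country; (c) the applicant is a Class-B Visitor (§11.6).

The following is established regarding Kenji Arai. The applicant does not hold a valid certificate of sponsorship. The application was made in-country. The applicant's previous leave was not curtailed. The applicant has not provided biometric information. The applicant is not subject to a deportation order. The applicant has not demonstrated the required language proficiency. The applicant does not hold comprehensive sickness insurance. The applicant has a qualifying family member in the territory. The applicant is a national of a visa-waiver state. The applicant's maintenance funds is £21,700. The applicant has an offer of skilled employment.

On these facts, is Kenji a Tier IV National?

No

§11.4 — Class-K Visitor: [the applicant is a national of a visa-waiver state? yes] AND [the applicant has an offer of skilled employment? yes] → satisfied.
§11.5 — Tier VI Resident: [Class-K Visitor (§11.4)? yes] AND [the application was made out-of-country? no] → not satisfied.
§11.6 — Class-B Visitor: [the applicant has demonstrated the required language proficiency? no] OR [the applicant does not hold a valid certificate of sponsorship? yes] → satisfied.
§11.11 — Tier V Migrant: [applicant's maintenance funds: £21,700 ≥ £33,350? no, so negated condition yes] OR [the application was made in-country? yes] OR [Class-B Visitor (§11.6)? yes] → satisfied.
§11.3 — Recognised Applicant: Tier VI Resident (§11.5)? no; the applicant has provided biometric information? no; Tier V Migrant (§11.11)? yes — 1 of 3 hold (need ≥2) → not satisfied.
§11.9 — Designated Entrant: [applicant's maintenance funds: £21,700 ≥ £33,350? no] OR [the applicant is subject to a deportation order? no] → not satisfied.
§11.10 — Tier V Resident: [the applicant has a qualifying family member in the territory? yes] OR [Designated Entrant (§11.9)? no] → satisfied.
§11.1 — Qualifying National: [the applicant has a qualifying family member in the territory? yes] AND [the applicant holds comprehensive sickness insurance? no] → not satisfied.
§11.8 — Accredited Visitor: [not a Tier V Resident (§11.10)? no] AND [not a Qualifying National (§11.1)? yes] → not satisfied.
§11.2 — Tier IV National: [Recognised Applicant (§11.3)? no] OR [Accredited Visitor (§11.8)? no] OR [the applicant holds comprehensive sickness insurance? no] → not satisfied.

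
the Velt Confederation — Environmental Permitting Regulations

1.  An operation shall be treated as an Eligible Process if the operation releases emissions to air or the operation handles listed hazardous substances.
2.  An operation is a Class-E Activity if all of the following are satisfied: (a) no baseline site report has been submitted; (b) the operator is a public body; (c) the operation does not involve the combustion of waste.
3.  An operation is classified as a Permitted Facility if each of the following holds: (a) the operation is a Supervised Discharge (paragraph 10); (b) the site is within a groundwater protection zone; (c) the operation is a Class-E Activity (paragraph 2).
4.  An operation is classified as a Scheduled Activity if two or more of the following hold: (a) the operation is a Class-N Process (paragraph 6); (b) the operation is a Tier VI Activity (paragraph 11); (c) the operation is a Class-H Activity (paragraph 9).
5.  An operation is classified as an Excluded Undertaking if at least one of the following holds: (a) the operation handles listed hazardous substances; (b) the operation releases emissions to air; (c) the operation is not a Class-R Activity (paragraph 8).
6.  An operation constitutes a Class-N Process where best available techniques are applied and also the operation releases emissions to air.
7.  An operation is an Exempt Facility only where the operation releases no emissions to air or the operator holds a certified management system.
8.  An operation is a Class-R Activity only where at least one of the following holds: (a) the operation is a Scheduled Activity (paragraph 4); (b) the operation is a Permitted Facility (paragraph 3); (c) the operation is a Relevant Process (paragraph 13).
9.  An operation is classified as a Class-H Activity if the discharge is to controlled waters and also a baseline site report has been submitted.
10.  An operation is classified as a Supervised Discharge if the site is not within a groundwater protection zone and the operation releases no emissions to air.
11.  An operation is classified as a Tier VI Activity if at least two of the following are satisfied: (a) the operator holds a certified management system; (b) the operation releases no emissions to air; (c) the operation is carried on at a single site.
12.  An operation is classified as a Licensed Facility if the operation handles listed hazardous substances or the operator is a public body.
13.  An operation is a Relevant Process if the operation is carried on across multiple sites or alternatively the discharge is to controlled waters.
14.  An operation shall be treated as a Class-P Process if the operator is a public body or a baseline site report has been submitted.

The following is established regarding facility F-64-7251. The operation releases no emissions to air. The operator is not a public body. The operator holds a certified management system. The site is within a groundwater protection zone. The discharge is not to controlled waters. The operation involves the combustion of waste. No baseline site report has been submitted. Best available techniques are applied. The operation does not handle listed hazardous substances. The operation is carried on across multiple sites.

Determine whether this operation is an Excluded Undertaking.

No

Under paragraph 6: best available techniques are applied? yes; and the operation releases emissions to air? no. So the operation is not a Class-N Process.
Under paragraph 11: the operator holds a certified management system? yes; the operation releases no emissions to air? yes; the operation is carried on at a single site? no — 2 of 3 hold (need ≥2) → satisfied.
Under paragraph 9: the discharge is to controlled waters? no; and a baseline site report has been submitted? no. So the operation is not a Class-H Activity.
Under paragraph 4: Class-N Process (paragraph 6)? no; Tier VI Activity (paragraph 11)? yes; Class-H Activity (paragraph 9)? no — 1 of 3 hold (need ≥2) → not satisfied.
Under paragraph 10: the site is not within a groundwater protection zone? no; and the operation releases no emissions to air? yes. So the operation is not a Supervised Discharge.
Under paragraph 2: no baseline site report has been submitted? yes; and the operator is a public body? no; and the operation does not involve the combustion of waste? no. So the operation is not a Class-E Activity.
Under paragraph 3: Supervised Discharge (paragraph 10)? no; and the site is within a groundwater protection zone? yes; and Class-E Activity (paragraph 2)? no. So the operation is not a Permitted Facility.
Under paragraph 13: the operation is carried on across multiple sites? yes; or the discharge is to controlled waters? no. So the operation is a Relevant Process.
Under paragraph 8: Scheduled Activity (paragraph 4)? no; or Permitted Facility (paragraph 3)? no; or Relevant Process (paragraph 13)? yes. So the operation is a Class-R Activity.
Under paragraph 5: the operation handles listed hazardous substances? no; or the operation releases emissions to air? no; or not a Class-R Activity (paragraph 8)? no. So the operation is not an Excluded Undertaking.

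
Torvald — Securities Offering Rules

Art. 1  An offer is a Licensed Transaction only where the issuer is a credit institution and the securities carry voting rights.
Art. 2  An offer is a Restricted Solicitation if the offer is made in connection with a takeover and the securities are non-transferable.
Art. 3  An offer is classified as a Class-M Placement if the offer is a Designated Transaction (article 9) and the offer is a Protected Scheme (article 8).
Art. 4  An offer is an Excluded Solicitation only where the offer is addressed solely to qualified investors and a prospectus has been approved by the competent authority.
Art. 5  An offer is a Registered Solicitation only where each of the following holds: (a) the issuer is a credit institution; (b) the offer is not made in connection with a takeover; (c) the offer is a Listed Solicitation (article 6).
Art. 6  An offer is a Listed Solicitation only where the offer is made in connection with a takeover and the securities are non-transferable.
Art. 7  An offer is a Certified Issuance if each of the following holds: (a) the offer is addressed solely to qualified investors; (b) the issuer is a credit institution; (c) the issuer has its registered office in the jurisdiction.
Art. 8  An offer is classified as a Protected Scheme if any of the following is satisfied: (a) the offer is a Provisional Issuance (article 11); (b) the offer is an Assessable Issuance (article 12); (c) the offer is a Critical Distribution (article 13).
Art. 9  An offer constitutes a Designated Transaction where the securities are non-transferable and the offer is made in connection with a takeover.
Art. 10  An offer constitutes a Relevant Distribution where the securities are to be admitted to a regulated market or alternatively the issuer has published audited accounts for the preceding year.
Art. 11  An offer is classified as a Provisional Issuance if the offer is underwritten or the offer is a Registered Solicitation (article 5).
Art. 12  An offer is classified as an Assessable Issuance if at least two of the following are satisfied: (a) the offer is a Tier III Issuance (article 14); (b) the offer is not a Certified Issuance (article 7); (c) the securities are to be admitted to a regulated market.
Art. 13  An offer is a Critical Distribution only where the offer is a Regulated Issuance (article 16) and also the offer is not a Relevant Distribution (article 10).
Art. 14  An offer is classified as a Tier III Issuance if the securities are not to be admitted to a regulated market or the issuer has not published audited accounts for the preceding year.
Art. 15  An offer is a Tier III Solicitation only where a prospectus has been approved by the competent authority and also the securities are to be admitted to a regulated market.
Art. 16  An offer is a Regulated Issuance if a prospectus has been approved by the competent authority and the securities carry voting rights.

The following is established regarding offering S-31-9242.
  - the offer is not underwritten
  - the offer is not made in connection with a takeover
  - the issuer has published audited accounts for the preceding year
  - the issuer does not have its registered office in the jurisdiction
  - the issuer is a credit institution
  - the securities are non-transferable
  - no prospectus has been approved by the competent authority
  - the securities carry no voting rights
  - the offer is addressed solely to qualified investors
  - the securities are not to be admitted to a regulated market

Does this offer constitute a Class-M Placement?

article 9 — Designated Transaction: [the securities are non-transferable? yes] AND [the offer is made in connection with a takeover? no] → not satisfied.
article 6 — Listed Solicitation: [the offer is made in connection with a takeover? no] AND [the securities are non-transferable? yes] → not satisfied.
article 5 — Registered Solicitation: [the issuer is a credit institution? yes] AND [the offer is not made in connection with a takeover? yes] AND [Listed Solicitation (article 6)? no] → not satisfied.
article 11 — Provisional Issuance: [the offer is underwritten? no] OR [Registered Solicitation (article 5)? no] → not satisfied.
article 14 — Tier III Issuance: [the securities are not to be admitted to a regulated market? yes] OR [the issuer has not published audited accounts for the preceding year? no] → satisfied.
article 7 — Certified Issuance: [the offer is addressed solely to qualified investors? yes] AND [the issuer is a credit institution? yes] AND [the issuer has its registered office in the jurisdiction? no] → not satisfied.
article 12 — Assessable Issuance: Tier III Issuance (article 14)? yes; not a Certified Issuance (article 7)? yes; the securities are to be admitted to a regulated market? no — 2 of 3 hold (need ≥2) → satisfied.
article 16 — Regulated Issuance: [a prospectus has been approved by the competent authority? no] AND [the securities carry voting rights? no] → not satisfied.
article 10 — Relevant Distribution: [the securities are to be admitted to a regulated market? no] OR [the issuer has published audited accounts for the preceding year? yes] → satisfied.
article 13 — Critical Distribution: [Regulated Issuance (article 16)? no] AND [not a Relevant Distribution (article 10)? no] → not satisfied.
article 8 — Protected Scheme: [Provisional Issuance (article 11)? no] OR [Assessable Issuance (article 12)? yes] OR [Critical Distribution (article 13)? no] → satisfied.
article 3 — Class-M Placement: [Designated Transaction (article 9)? no] AND [Protected Scheme (article 8)? yes] → not satisfied.

No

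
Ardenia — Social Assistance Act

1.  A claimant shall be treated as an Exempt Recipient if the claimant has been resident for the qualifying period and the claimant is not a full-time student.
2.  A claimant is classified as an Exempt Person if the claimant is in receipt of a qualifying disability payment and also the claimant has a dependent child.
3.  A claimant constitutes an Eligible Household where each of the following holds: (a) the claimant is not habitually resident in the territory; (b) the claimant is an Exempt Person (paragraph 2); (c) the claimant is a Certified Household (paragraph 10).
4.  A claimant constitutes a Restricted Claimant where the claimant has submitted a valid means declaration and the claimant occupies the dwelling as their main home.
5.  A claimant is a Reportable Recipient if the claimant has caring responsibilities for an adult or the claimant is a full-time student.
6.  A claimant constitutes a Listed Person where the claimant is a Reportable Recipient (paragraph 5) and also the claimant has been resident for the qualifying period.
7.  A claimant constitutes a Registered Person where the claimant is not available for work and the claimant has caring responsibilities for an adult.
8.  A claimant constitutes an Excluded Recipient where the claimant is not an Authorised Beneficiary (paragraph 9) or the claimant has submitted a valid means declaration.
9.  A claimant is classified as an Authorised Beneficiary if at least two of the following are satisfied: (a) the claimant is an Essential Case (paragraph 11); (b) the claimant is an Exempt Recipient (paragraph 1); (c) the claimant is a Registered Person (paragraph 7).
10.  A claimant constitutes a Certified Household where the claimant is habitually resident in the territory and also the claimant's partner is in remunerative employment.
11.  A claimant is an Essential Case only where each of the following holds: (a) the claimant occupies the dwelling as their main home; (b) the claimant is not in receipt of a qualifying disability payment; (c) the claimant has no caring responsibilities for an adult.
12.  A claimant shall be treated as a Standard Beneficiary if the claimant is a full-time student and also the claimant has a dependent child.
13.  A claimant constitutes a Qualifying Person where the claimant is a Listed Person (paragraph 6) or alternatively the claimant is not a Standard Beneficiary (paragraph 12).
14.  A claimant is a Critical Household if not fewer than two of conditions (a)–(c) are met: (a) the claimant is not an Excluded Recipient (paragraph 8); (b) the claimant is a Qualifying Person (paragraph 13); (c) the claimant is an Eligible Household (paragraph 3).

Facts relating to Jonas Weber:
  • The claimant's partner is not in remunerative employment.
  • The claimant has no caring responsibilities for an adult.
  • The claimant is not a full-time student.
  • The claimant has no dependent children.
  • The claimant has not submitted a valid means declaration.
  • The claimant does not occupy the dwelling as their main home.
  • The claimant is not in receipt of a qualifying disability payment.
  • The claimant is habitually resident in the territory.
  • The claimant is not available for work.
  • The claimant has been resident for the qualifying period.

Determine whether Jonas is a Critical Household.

No

Under paragraph 11: the claimant occupies the dwelling as their main home? no; and the claimant is not in receipt of a qualifying disability payment? yes; and the claimant has no caring responsibilities for an adult? yes. So the claimant is not an Essential Case.
Under paragraph 1: the claimant has been resident for the qualifying period? yes; and the claimant is not a full-time student? yes. So the claimant is an Exempt Recipient.
Under paragraph 7: the claimant is not available for work? yes; and the claimant has caring responsibilities for an adult? no. So the claimant is not a Registered Person.
Under paragraph 9: Essential Case (paragraph 11)? no; Exempt Recipient (paragraph 1)? yes; Registered Person (paragraph 7)? no — 1 of 3 hold (need ≥2) → not satisfied.
Under paragraph 8: not an Authorised Beneficiary (paragraph 9)? yes; or the claimant has submitted a valid means declaration? no. So the claimant is an Excluded Recipient.
Under paragraph 5: the claimant has caring responsibilities for an adult? no; or the claimant is a full-time student? no. So the claimant is not a Reportable Recipient.
Under paragraph 6: Reportable Recipient (paragraph 5)? no; and the claimant has been resident for the qualifying period? yes. So the claimant is not a Listed Person.
Under paragraph 12: the claimant is a full-time student? no; and the claimant has a dependent child? no. So the claimant is not a Standard Beneficiary.
Under paragraph 13: Listed Person (paragraph 6)? no; or not a Standard Beneficiary (paragraph 12)? yes. So the claimant is a Qualifying Person.
Under paragraph 2: the claimant is in receipt of a qualifying disability payment? no; and the claimant has a dependent child? no. So the claimant is not an Exempt Person.
Under paragraph 10: the claimant is habitually resident in the territory? yes; and the claimant's partner is in remunerative employment? no. So the claimant is not a Certified Household.
Under paragraph 3: the claimant is not habitually resident in the territory? no; and Exempt Person (paragraph 2)? no; and Certified Household (paragraph 10)? no. So the claimant is not an Eligible Household.
Under paragraph 14: not an Excluded Recipient (paragraph 8)? no; Qualifying Person (paragraph 13)? yes; Eligible Household (paragraph 3)? no — 1 of 3 hold (need ≥2) → not satisfied.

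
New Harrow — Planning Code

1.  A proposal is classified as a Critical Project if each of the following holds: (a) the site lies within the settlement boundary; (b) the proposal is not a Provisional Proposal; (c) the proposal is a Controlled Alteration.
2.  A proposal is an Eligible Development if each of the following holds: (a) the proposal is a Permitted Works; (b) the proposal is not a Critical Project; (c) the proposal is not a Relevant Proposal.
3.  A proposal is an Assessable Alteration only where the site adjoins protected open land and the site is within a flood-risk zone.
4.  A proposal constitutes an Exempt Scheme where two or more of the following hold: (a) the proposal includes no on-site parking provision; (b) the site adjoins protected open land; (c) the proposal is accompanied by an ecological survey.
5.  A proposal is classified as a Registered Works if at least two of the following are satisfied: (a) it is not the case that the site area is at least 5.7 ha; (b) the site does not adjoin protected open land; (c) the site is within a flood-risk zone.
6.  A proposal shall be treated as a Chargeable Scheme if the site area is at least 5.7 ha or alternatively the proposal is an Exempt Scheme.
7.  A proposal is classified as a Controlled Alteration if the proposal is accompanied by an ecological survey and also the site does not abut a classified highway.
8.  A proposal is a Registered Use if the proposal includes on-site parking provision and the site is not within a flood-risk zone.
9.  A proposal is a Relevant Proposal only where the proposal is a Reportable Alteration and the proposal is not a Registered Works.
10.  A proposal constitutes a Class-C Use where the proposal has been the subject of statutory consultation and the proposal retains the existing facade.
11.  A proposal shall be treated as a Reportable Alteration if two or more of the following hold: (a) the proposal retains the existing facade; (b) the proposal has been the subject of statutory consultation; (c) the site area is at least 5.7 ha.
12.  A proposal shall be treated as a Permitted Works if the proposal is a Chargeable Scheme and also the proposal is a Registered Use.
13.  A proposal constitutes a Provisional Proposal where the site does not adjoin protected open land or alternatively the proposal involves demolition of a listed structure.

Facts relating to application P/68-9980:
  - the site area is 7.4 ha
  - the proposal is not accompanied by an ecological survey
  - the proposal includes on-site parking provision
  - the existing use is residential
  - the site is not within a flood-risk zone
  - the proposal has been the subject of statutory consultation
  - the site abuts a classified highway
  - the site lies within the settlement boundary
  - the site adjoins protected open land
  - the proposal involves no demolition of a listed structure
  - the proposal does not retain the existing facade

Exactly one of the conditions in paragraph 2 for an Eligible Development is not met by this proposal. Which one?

Under paragraph 4: the proposal includes no on-site parking provision? no; the site adjoins protected open land? yes; the proposal is accompanied by an ecological survey? no — 1 of 3 hold (need ≥2) → not satisfied.
Under paragraph 6: site area: 7.4 ha ≥ 5.7 ha? yes; or Exempt Scheme (paragraph 4)? no. So the proposal is a Chargeable Scheme.
Under paragraph 8: the proposal includes on-site parking provision? yes; and the site is not within a flood-risk zone? yes. So the proposal is a Registered Use.
Under paragraph 12: Chargeable Scheme (paragraph 6)? yes; and Registered Use (paragraph 8)? yes. So the proposal is a Permitted Works.
Under paragraph 13: the site does not adjoin protected open land? no; or the proposal involves demolition of a listed structure? no. So the proposal is not a Provisional Proposal.
Under paragraph 7: the proposal is accompanied by an ecological survey? no; and the site does not abut a classified highway? no. So the proposal is not a Controlled Alteration.
Under paragraph 1: the site lies within the settlement boundary? yes; and not a Provisional Proposal (paragraph 13)? yes; and Controlled Alteration (paragraph 7)? no. So the proposal is not a Critical Project.
Under paragraph 11: the proposal retains the existing facade? no; the proposal has been the subject of statutory consultation? yes; site area: 7.4 ha ≥ 5.7 ha? yes — 2 of 3 hold (need ≥2) → satisfied.
Under paragraph 5: site area: 7.4 ha ≥ 5.7 ha? yes, so negated condition no; the site does not adjoin protected open land? no; the site is within a flood-risk zone? no — 0 of 3 hold (need ≥2) → not satisfied.
Under paragraph 9: Reportable Alteration (paragraph 11)? yes; and not a Registered Works (paragraph 5)? yes. So the proposal is a Relevant Proposal.
Under paragraph 2: Permitted Works (paragraph 12)? yes; and not a Critical Project (paragraph 1)? yes; and not a Relevant Proposal (paragraph 9)? no. So the proposal is not an Eligible Development.

Relevant Proposal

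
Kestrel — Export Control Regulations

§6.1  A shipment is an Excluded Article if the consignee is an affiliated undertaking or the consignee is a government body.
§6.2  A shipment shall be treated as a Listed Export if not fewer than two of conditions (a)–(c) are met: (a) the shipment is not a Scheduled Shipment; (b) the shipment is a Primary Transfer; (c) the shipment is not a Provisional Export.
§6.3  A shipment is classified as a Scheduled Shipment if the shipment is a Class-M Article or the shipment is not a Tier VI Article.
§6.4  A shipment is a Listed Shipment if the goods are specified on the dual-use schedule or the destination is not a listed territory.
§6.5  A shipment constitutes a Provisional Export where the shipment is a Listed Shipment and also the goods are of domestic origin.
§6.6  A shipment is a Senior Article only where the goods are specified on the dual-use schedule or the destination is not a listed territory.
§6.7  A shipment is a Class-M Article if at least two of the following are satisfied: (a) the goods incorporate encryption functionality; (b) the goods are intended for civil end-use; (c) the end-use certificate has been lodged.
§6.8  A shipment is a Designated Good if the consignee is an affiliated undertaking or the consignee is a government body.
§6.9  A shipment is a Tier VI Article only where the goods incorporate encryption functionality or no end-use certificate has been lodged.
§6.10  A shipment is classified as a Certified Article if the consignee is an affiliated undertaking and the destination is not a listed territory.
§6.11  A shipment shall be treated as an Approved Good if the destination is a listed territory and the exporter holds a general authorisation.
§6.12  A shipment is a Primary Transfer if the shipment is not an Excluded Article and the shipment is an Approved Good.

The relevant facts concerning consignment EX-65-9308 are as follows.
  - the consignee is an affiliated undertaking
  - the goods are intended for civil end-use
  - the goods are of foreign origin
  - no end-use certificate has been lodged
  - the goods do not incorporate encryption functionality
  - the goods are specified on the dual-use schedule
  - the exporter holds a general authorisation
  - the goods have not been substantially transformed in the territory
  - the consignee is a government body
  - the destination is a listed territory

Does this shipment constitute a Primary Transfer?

No

Under §6.1: the consignee is an affiliated undertaking? yes; or the consignee is a government body? yes. So the shipment is an Excluded Article.
Under §6.11: the destination is a listed territory? yes; and the exporter holds a general authorisation? yes. So the shipment is an Approved Good.
Under §6.12: not an Excluded Article (§6.1)? no; and Approved Good (§6.11)? yes. So the shipment is not a Primary Transfer.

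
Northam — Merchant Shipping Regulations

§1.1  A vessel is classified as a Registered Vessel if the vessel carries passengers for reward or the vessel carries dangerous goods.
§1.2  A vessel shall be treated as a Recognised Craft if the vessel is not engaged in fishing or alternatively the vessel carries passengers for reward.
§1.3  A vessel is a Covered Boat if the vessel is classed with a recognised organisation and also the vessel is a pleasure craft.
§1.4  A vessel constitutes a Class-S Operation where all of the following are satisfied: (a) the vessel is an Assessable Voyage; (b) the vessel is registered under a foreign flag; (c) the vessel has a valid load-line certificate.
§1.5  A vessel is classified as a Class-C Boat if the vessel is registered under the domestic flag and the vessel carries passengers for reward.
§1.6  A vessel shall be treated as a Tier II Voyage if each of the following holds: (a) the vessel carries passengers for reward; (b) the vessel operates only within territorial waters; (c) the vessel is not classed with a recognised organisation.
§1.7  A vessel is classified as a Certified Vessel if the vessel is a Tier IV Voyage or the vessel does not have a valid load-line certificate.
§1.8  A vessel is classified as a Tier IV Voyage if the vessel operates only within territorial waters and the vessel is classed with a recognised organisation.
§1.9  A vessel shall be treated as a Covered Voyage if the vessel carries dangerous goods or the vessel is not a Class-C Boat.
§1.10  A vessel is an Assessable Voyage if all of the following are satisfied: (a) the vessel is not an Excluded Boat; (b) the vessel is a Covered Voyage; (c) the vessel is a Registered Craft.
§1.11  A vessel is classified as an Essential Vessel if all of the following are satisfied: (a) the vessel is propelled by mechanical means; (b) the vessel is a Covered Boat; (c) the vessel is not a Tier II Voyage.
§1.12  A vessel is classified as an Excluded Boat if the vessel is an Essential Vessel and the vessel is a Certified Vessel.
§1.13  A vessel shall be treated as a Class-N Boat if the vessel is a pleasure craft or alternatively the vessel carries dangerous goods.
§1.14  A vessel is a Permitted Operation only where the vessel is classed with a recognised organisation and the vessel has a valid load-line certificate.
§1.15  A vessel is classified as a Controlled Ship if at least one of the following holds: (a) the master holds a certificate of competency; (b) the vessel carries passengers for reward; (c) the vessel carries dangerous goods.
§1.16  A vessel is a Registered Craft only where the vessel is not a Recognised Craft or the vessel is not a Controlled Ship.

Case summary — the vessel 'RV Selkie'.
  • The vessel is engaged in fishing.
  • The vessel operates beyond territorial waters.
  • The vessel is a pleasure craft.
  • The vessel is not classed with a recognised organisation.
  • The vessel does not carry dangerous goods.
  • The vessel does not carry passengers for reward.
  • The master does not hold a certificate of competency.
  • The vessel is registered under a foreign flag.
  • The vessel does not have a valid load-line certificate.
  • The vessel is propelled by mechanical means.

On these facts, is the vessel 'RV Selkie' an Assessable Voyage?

§1.3 — Covered Boat: [the vessel is classed with a recognised organisation? no] AND [the vessel is a pleasure craft? yes] → not satisfied.
§1.6 — Tier II Voyage: [the vessel carries passengers for reward? no] AND [the vessel operates only within territorial waters? no] AND [the vessel is not classed with a recognised organisation? yes] → not satisfied.
§1.11 — Essential Vessel: [the vessel is propelled by mechanical means? yes] AND [Covered Boat (§1.3)? no] AND [not a Tier II Voyage (§1.6)? yes] → not satisfied.
§1.8 — Tier IV Voyage: [the vessel operates only within territorial waters? no] AND [the vessel is classed with a recognised organisation? no] → not satisfied.
§1.7 — Certified Vessel: [Tier IV Voyage (§1.8)? no] OR [the vessel does not have a valid load-line certificate? yes] → satisfied.
§1.12 — Excluded Boat: [Essential Vessel (§1.11)? no] AND [Certified Vessel (§1.7)? yes] → not satisfied.
§1.5 — Class-C Boat: [the vessel is registered under the domestic flag? no] AND [the vessel carries passengers for reward? no] → not satisfied.
§1.9 — Covered Voyage: [the vessel carries dangerous goods? no] OR [not a Class-C Boat (§1.5)? yes] → satisfied.
§1.2 — Recognised Craft: [the vessel is not engaged in fishing? no] OR [the vessel carries passengers for reward? no] → not satisfied.
§1.15 — Controlled Ship: [the master holds a certificate of competency? no] OR [the vessel carries passengers for reward? no] OR [the vessel carries dangerous goods? no] → not satisfied.
§1.16 — Registered Craft: [not a Recognised Craft (§1.2)? yes] OR [not a Controlled Ship (§1.15)? yes] → satisfied.
§1.10 — Assessable Voyage: [not an Excluded Boat (§1.12)? yes] AND [Covered Voyage (§1.9)? yes] AND [Registered Craft (§1.16)? yes] → satisfied.

Yes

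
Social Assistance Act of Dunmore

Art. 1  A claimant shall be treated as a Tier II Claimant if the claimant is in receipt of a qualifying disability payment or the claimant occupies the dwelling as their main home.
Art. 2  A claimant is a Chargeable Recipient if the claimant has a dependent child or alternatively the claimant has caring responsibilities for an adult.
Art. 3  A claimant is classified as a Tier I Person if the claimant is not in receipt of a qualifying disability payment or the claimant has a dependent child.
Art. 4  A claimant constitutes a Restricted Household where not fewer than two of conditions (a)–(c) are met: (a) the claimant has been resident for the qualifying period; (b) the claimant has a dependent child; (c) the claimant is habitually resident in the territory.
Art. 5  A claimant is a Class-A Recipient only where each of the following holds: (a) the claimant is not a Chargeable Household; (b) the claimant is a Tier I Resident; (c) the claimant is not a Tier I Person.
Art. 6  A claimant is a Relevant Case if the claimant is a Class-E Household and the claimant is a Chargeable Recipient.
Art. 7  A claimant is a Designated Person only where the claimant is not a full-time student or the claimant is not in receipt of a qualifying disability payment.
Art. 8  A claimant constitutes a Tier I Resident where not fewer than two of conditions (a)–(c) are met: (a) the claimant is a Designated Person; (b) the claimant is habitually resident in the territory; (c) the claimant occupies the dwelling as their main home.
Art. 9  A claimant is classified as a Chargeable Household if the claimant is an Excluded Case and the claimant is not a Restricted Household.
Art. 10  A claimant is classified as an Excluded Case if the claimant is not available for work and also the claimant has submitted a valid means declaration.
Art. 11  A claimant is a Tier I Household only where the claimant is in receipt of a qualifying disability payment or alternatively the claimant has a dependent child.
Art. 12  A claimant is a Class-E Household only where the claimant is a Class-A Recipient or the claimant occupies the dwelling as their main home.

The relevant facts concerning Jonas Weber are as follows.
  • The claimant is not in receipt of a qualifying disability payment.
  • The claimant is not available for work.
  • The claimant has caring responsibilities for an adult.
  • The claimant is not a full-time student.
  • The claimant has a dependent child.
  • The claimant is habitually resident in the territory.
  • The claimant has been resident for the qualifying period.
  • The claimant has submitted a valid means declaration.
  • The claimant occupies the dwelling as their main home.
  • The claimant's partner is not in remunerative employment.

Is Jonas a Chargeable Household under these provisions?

No

article 10 — Excluded Case: [the claimant is not available for work? yes] AND [the claimant has submitted a valid means declaration? yes] → satisfied.
article 4 — Restricted Household: the claimant has been resident for the qualifying period? yes; the claimant has a dependent child? yes; the claimant is habitually resident in the territory? yes — 3 of 3 hold (need ≥2) → satisfied.
article 9 — Chargeable Household: [Excluded Case (article 10)? yes] AND [not a Restricted Household (article 4)? no] → not satisfied.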